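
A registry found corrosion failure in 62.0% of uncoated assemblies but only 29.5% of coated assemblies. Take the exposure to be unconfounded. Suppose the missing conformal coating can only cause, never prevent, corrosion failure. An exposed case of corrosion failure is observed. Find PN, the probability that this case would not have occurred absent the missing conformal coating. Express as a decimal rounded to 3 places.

PN ≈ 0.524

p₁ = 0.62, p₀ = 0.295.
Under exogeneity and monotonicity, PN = (p₁ − p₀) / p₁.
PN = (0.62 − 0.295) / 0.62 = 0.325 / 0.62 ≈ 0.5242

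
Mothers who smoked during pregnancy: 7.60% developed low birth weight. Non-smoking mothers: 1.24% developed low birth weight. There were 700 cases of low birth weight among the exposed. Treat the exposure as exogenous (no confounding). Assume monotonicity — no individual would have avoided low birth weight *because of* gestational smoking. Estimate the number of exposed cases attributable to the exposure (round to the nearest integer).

p₁ = 0.076, p₀ = 0.0124.
PN = (p₁ − p₀)/p₁ = (0.076 − 0.0124) / 0.076 ≈ 0.83684.
Attributable cases ≈ PN × (exposed cases) = 0.83684 × 700 ≈ 585.79.

about 586 cases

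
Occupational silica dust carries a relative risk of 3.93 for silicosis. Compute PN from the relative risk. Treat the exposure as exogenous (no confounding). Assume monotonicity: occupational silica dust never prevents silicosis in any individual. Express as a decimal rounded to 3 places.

Under exogeneity and monotonicity, PN = (RR − 1) / RR = 1 − 1/RR.
PN = (3.93 − 1) / 3.93 = 2.93 / 3.93 ≈ 0.7455

PN ≈ 0.746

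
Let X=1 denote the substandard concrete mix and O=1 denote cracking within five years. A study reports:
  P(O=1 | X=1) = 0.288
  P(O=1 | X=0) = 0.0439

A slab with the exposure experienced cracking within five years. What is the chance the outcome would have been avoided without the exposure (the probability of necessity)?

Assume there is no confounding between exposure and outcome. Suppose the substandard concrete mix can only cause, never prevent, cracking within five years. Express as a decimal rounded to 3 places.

PN ≈ 0.848

Let p₁ = 0.288, p₀ = 0.0439.
Under exogeneity and monotonicity, PN = (p₁ − p₀) / p₁.
PN = (0.288 − 0.0439) / 0.288 = 0.2441 / 0.288 ≈ 0.8476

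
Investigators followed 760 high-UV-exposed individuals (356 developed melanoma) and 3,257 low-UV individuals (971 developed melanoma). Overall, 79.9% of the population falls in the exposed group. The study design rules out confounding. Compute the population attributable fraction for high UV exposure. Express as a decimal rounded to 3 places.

p₁ = P(outcome | exposed) = 356/760 = 0.46842
p₀ = P(outcome | unexposed) = 971/3257 = 0.29813
Overall risk P(Y=1) = π·p₁ + (1−π)·p₀ = 0.799×0.46842 + 0.201×0.29813 = 0.43419.
Under exogeneity, PAF = [P(Y=1) − p₀] / P(Y=1).
PAF = (0.43419 − 0.29813) / 0.43419 ≈ 0.3134

PAF ≈ 0.313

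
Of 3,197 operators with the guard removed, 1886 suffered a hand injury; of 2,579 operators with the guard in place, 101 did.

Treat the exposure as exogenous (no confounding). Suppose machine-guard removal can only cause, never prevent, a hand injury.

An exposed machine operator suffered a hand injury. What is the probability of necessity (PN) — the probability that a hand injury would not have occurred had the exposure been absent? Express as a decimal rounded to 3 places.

p₁ = P(outcome | exposed) = 1886/3197 = 0.58993
p₀ = P(outcome | unexposed) = 101/2579 = 0.039162
Under exogeneity and monotonicity, PN = (p₁ − p₀) / p₁.
PN = (0.58993 − 0.039162) / 0.58993 = 0.55077 / 0.58993 ≈ 0.9336

PN ≈ 0.934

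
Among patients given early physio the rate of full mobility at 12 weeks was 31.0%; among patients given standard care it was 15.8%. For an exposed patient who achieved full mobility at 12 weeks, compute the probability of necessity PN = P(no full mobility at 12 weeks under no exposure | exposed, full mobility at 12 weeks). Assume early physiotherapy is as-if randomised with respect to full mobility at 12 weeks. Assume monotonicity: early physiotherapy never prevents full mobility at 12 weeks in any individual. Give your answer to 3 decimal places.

PN ≈ 0.490

p₁ = 0.31, p₀ = 0.158.
Under exogeneity and monotonicity, PN = (p₁ − p₀) / p₁.
PN = (0.31 − 0.158) / 0.31 = 0.152 / 0.31 ≈ 0.4903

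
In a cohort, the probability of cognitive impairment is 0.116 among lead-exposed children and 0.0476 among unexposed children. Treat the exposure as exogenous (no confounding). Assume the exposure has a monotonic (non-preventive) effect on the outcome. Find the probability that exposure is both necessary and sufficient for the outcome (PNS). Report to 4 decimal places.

Let p₁ = 0.116, p₀ = 0.0476.
Under exogeneity and monotonicity, PNS = p₁ − p₀.
PNS = 0.116 − 0.0476 = 0.0684

PNS ≈ 0.0684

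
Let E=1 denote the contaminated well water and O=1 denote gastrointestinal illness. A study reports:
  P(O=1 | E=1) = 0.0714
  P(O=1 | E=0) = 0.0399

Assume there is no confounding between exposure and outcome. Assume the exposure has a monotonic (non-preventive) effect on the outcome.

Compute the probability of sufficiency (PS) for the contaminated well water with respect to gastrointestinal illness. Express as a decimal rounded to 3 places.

Let p₁ = 0.0714, p₀ = 0.0399.
Under exogeneity and monotonicity, PS = (p₁ − p₀) / (1 − p₀).
PS = (0.0714 − 0.0399) / (1 − 0.0399) = 0.0315 / 0.9601 ≈ 0.0328

PS ≈ 0.033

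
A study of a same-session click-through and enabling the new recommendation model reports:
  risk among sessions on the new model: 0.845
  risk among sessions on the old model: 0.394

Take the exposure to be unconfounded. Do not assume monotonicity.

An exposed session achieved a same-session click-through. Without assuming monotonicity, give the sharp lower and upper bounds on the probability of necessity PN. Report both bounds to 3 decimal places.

Let p₁ = 0.845, p₀ = 0.394.
Under exogeneity alone the bounds on PN are max{0,(p₁−p₀)/p₁} ≤ PN ≤ min{1,(1−p₀)/p₁}.
  lower = (p₁ − p₀)/p₁ = 0.451 / 0.845 ≈ 0.5337
  upper = min{1, (1 − p₀)/p₁} = 0.606 / 0.845 ≈ 0.7172

0.534 ≤ PN ≤ 0.717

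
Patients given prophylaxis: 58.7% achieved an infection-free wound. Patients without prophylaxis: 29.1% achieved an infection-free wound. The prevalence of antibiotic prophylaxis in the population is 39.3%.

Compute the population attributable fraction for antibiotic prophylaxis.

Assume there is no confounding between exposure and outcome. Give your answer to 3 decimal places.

p₁ = 0.587, p₀ = 0.291.
Overall risk P(Y=1) = π·p₁ + (1−π)·p₀ = 0.393×0.587 + 0.607×0.291 = 0.40733.
Under exogeneity, PAF = [P(Y=1) − p₀] / P(Y=1).
PAF = (0.40733 − 0.291) / 0.40733 ≈ 0.2856

PAF ≈ 0.286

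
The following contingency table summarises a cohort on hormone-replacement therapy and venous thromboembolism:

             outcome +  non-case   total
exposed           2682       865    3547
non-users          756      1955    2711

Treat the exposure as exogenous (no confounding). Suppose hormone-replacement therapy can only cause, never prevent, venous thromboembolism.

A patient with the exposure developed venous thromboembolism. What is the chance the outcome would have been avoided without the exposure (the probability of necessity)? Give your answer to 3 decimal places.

PN ≈ 0.631

p₁ = P(outcome | exposed) = 2682/3547 = 0.75613
p₀ = P(outcome | unexposed) = 756/2711 = 0.27886
Under exogeneity and monotonicity, PN = (p₁ − p₀)/p₁.
PN = (0.75613 − 0.27886) / 0.75613 ≈ 0.6312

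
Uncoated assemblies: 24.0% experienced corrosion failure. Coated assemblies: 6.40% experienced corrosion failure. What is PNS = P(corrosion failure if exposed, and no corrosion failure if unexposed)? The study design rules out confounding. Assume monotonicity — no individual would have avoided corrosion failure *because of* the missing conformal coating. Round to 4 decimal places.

PNS ≈ 0.1760

p₁ = 0.24, p₀ = 0.064.
Under exogeneity and monotonicity, PNS = p₁ − p₀.
PNS = 0.24 − 0.064 = 0.176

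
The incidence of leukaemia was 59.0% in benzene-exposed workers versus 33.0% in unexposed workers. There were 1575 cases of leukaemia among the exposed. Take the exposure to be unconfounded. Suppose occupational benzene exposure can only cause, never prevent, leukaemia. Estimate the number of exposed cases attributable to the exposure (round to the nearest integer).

p₁ = 0.59, p₀ = 0.33.
PN = (p₁ − p₀)/p₁ = (0.59 − 0.33) / 0.59 ≈ 0.44068.
Attributable cases ≈ PN × (exposed cases) = 0.44068 × 1575 ≈ 694.07.

about 694 cases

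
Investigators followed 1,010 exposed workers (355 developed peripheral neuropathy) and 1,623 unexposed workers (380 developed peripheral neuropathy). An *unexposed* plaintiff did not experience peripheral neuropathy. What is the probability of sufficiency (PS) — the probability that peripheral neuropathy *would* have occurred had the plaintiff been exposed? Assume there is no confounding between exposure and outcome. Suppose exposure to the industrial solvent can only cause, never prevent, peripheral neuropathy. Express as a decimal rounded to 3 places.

p₁ = P(outcome | exposed) = 355/1010 = 0.35149
p₀ = P(outcome | unexposed) = 380/1623 = 0.23413
Under exogeneity and monotonicity, PS = (p₁ − p₀) / (1 − p₀).
PS = (0.35149 − 0.23413) / (1 − 0.23413) = 0.11735 / 0.76587 ≈ 0.1532

PS ≈ 0.153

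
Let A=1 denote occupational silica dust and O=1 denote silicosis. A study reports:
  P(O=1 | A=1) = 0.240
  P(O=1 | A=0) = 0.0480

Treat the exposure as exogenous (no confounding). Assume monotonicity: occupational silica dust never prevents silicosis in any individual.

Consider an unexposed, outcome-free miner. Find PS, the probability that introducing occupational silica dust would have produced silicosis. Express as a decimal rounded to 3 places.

PS ≈ 0.202

Let p₁ = 0.24, p₀ = 0.048.
Under exogeneity and monotonicity, PS = (p₁ − p₀) / (1 − p₀).
PS = (0.24 − 0.048) / (1 − 0.048) = 0.192 / 0.952 ≈ 0.2017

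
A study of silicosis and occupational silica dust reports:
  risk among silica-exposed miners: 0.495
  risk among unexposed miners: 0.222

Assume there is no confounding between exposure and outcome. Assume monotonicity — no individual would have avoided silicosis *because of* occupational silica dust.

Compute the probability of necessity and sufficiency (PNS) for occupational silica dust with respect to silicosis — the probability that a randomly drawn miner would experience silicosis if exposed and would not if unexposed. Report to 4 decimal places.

PNS ≈ 0.2730

Let p₁ = 0.495, p₀ = 0.222.
Under exogeneity and monotonicity, PNS = p₁ − p₀.
PNS = 0.495 − 0.222 = 0.273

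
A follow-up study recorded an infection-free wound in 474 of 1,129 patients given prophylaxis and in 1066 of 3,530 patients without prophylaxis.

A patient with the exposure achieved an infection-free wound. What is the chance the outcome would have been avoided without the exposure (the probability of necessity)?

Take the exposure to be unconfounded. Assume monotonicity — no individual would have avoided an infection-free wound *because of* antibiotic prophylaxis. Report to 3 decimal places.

p₁ = P(outcome | exposed) = 474/1129 = 0.41984
p₀ = P(outcome | unexposed) = 1066/3530 = 0.30198
Under exogeneity and monotonicity, PN = (p₁ − p₀) / p₁.
PN = (0.41984 − 0.30198) / 0.41984 = 0.11786 / 0.41984 ≈ 0.2807

PN ≈ 0.281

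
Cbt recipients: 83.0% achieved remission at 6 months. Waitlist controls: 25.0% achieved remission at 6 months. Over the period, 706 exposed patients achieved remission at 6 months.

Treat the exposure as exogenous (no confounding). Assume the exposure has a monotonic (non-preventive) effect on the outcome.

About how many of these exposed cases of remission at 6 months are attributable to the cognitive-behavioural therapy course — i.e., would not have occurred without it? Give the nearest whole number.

p₁ = 0.83, p₀ = 0.25.
PN = (p₁ − p₀)/p₁ = (0.83 − 0.25) / 0.83 ≈ 0.69880.
Attributable cases ≈ PN × (exposed cases) = 0.69880 × 706 ≈ 493.35.

about 493 cases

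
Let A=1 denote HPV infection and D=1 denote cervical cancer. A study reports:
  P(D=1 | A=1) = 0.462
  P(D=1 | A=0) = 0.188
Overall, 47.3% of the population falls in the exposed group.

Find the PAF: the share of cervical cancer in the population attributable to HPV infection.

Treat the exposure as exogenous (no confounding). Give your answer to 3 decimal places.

PAF ≈ 0.408

Let p₁ = 0.462, p₀ = 0.188.
Overall risk P(Y=1) = π·p₁ + (1−π)·p₀ = 0.473×0.462 + 0.527×0.188 = 0.3176.
Under exogeneity, PAF = [P(Y=1) − p₀] / P(Y=1).
PAF = (0.3176 − 0.188) / 0.3176 ≈ 0.4081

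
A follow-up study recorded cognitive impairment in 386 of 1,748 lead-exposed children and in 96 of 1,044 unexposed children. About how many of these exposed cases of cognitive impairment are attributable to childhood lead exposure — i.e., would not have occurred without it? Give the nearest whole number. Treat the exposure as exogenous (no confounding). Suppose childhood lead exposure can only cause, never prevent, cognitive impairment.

about 225 cases

p₁ = P(outcome | exposed) = 386/1748 = 0.22082
p₀ = P(outcome | unexposed) = 96/1044 = 0.091954
PN = (p₁ − p₀)/p₁ = (0.22082 − 0.091954) / 0.22082 ≈ 0.58359.
Attributable cases ≈ PN × (exposed cases) = 0.58359 × 386 ≈ 225.26.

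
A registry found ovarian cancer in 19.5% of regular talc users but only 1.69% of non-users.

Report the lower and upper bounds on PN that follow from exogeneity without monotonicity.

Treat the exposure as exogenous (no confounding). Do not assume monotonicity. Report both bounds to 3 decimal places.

p₁ = 0.195, p₀ = 0.0169.
Under exogeneity alone the bounds on PN are max{0,(p₁−p₀)/p₁} ≤ PN ≤ min{1,(1−p₀)/p₁}.
  lower = (p₁ − p₀)/p₁ = 0.1781 / 0.195 ≈ 0.9133
  upper = min{1, (1 − p₀)/p₁} = 0.9831 / 0.195 ≈ 5.0415 → capped at 1

0.913 ≤ PN ≤ 1.000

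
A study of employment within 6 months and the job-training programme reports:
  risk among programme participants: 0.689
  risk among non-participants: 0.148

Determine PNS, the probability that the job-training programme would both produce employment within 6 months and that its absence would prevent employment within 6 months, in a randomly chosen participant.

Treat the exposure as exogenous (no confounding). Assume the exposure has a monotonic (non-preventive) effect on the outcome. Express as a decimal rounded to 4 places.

PNS ≈ 0.5410

Let p₁ = 0.689, p₀ = 0.148.
Under exogeneity and monotonicity, PNS = p₁ − p₀.
PNS = 0.689 − 0.148 = 0.541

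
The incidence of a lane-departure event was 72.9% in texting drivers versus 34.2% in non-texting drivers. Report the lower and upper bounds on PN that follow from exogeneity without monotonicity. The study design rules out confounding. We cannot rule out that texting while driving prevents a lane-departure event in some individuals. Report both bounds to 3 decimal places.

p₁ = 0.729, p₀ = 0.342.
Under exogeneity alone the bounds on PN are max{0,(p₁−p₀)/p₁} ≤ PN ≤ min{1,(1−p₀)/p₁}.
  lower = (p₁ − p₀)/p₁ = 0.387 / 0.729 ≈ 0.5309
  upper = min{1, (1 − p₀)/p₁} = 0.658 / 0.729 ≈ 0.9026

0.531 ≤ PN ≤ 0.903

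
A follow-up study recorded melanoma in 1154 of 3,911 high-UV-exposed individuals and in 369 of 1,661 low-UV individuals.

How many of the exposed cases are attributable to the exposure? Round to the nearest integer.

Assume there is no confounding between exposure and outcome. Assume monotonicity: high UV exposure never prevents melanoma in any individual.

p₁ = P(outcome | exposed) = 1154/3911 = 0.29507
p₀ = P(outcome | unexposed) = 369/1661 = 0.22216
PN = (p₁ − p₀)/p₁ = (0.29507 − 0.22216) / 0.29507 ≈ 0.24710.
Attributable cases ≈ PN × (exposed cases) = 0.24710 × 1154 ≈ 285.15.

about 285 cases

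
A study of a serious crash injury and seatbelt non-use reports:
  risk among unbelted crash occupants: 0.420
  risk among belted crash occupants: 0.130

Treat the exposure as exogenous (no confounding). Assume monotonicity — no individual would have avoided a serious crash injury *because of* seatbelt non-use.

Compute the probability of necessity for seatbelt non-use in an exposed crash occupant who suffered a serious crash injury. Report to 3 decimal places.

Let p₁ = 0.42, p₀ = 0.13.
Under exogeneity and monotonicity, PN = (p₁ − p₀) / p₁.
PN = (0.42 − 0.13) / 0.42 = 0.29 / 0.42 ≈ 0.6905

PN ≈ 0.690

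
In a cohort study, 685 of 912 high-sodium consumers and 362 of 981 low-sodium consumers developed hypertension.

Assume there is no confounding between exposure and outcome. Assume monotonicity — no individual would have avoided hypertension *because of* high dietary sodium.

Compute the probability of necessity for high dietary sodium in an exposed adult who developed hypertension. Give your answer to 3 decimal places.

PN ≈ 0.509

p₁ = P(outcome | exposed) = 685/912 = 0.7511
p₀ = P(outcome | unexposed) = 362/981 = 0.36901
Under exogeneity and monotonicity, PN = (p₁ − p₀) / p₁.
PN = (0.7511 − 0.36901) / 0.7511 = 0.38209 / 0.7511 ≈ 0.5087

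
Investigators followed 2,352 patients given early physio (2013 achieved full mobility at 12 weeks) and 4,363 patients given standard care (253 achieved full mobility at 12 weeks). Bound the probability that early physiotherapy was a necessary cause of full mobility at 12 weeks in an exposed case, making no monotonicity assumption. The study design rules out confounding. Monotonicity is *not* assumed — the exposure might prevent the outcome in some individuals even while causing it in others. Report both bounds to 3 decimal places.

p₁ = P(outcome | exposed) = 2013/2352 = 0.85587
p₀ = P(outcome | unexposed) = 253/4363 = 0.057988
Under exogeneity alone the bounds on PN are max{0,(p₁−p₀)/p₁} ≤ PN ≤ min{1,(1−p₀)/p₁}.
  lower = (p₁ − p₀)/p₁ = 0.79788 / 0.85587 ≈ 0.9322
  upper = min{1, (1 − p₀)/p₁} = 0.94201 / 0.85587 ≈ 1.1007 → capped at 1

0.932 ≤ PN ≤ 1.000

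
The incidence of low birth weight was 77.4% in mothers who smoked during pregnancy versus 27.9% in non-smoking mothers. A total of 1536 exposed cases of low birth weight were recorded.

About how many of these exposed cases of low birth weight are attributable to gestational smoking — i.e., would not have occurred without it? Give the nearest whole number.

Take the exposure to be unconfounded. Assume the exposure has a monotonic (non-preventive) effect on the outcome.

p₁ = 0.774, p₀ = 0.279.
PN = (p₁ − p₀)/p₁ = (0.774 − 0.279) / 0.774 ≈ 0.63953.
Attributable cases ≈ PN × (exposed cases) = 0.63953 × 1536 ≈ 982.33.

about 982 cases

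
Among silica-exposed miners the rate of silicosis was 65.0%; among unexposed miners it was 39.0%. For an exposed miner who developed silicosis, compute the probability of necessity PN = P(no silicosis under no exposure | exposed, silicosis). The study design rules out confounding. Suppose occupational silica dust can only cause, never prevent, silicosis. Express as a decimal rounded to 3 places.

p₁ = 0.65, p₀ = 0.39.
Under exogeneity and monotonicity, PN = (p₁ − p₀) / p₁.
PN = (0.65 − 0.39) / 0.65 = 0.26 / 0.65 ≈ 0.4000

PN ≈ 0.400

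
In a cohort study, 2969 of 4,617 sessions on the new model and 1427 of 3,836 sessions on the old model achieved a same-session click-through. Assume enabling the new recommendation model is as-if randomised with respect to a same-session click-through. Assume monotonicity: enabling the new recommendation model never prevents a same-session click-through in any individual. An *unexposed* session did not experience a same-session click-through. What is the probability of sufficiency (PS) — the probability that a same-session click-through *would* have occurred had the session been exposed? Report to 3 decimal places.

PS ≈ 0.432

p₁ = P(outcome | exposed) = 2969/4617 = 0.64306
p₀ = P(outcome | unexposed) = 1427/3836 = 0.372
Under exogeneity and monotonicity, PS = (p₁ − p₀) / (1 − p₀).
PS = (0.64306 − 0.372) / (1 − 0.372) = 0.27106 / 0.628 ≈ 0.4316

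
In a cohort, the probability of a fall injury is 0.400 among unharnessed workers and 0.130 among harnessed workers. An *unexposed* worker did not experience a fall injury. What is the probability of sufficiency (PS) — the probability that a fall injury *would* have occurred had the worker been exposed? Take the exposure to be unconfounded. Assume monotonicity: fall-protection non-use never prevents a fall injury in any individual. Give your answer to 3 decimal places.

PS ≈ 0.310

Let p₁ = 0.4, p₀ = 0.13.
Under exogeneity and monotonicity, PS = (p₁ − p₀) / (1 − p₀).
PS = (0.4 − 0.13) / (1 − 0.13) = 0.27 / 0.87 ≈ 0.3103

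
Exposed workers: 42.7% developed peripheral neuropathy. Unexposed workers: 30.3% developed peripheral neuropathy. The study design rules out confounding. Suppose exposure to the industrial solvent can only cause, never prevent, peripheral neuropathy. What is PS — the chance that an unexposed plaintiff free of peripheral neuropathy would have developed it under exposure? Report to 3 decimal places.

p₁ = 0.427, p₀ = 0.303.
Under exogeneity and monotonicity, PS = (p₁ − p₀) / (1 − p₀).
PS = (0.427 − 0.303) / (1 − 0.303) = 0.124 / 0.697 ≈ 0.1779

PS ≈ 0.178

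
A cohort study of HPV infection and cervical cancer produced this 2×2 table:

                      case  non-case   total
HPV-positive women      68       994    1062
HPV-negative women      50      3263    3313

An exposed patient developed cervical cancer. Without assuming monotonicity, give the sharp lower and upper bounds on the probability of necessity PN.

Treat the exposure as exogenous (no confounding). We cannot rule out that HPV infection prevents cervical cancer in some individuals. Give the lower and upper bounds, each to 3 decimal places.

0.764 ≤ PN ≤ 1.000

p₁ = P(outcome | exposed) = 68/1062 = 0.06403
p₀ = P(outcome | unexposed) = 50/3313 = 0.015092
Under exogeneity alone the bounds on PN are max{0,(p₁−p₀)/p₁} ≤ PN ≤ min{1,(1−p₀)/p₁}.
  lower = (p₁ − p₀)/p₁ = 0.048938 / 0.06403 ≈ 0.7643
  upper = min{1, (1 − p₀)/p₁} = 0.98491 / 0.06403 ≈ 15.3819 → capped at 1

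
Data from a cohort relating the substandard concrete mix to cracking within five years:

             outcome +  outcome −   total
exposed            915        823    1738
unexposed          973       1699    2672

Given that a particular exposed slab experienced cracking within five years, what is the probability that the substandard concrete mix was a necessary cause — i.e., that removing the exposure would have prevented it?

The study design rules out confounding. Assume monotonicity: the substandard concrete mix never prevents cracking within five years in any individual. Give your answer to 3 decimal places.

p₁ = P(outcome | exposed) = 915/1738 = 0.52647
p₀ = P(outcome | unexposed) = 973/2672 = 0.36415
Under exogeneity and monotonicity, PN = (p₁ − p₀)/p₁.
PN = (0.52647 − 0.36415) / 0.52647 ≈ 0.3083

PN ≈ 0.308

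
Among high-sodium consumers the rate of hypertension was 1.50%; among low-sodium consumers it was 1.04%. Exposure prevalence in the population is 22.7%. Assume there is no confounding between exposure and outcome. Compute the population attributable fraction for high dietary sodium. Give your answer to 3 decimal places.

p₁ = 0.015, p₀ = 0.0104.
Overall risk P(Y=1) = π·p₁ + (1−π)·p₀ = 0.227×0.015 + 0.773×0.0104 = 0.011444.
Under exogeneity, PAF = [P(Y=1) − p₀] / P(Y=1).
PAF = (0.011444 − 0.0104) / 0.011444 ≈ 0.0912

PAF ≈ 0.091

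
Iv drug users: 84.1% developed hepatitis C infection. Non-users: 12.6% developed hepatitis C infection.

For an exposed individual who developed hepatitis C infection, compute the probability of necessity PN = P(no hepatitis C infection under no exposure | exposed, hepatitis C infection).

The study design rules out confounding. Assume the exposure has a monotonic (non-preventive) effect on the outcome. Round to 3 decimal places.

PN ≈ 0.850

p₁ = 0.841, p₀ = 0.126.
Under exogeneity and monotonicity, PN = (p₁ − p₀) / p₁.
PN = (0.841 − 0.126) / 0.841 = 0.715 / 0.841 ≈ 0.8502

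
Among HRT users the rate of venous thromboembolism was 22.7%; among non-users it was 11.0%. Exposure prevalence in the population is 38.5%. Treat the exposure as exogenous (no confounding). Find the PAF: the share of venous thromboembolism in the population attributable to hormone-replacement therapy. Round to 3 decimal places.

PAF ≈ 0.291

p₁ = 0.227, p₀ = 0.11.
Overall risk P(Y=1) = π·p₁ + (1−π)·p₀ = 0.385×0.227 + 0.615×0.11 = 0.15504.
Under exogeneity, PAF = [P(Y=1) − p₀] / P(Y=1).
PAF = (0.15504 − 0.11) / 0.15504 ≈ 0.2905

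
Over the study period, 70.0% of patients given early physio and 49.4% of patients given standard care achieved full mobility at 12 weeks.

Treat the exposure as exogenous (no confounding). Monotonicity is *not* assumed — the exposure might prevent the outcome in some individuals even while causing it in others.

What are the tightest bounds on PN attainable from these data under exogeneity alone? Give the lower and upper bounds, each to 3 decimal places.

0.294 ≤ PN ≤ 0.723

p₁ = 0.7, p₀ = 0.494.
Under exogeneity alone the bounds on PN are max{0,(p₁−p₀)/p₁} ≤ PN ≤ min{1,(1−p₀)/p₁}.
  lower = (p₁ − p₀)/p₁ = 0.206 / 0.7 ≈ 0.2943
  upper = min{1, (1 − p₀)/p₁} = 0.506 / 0.7 ≈ 0.7229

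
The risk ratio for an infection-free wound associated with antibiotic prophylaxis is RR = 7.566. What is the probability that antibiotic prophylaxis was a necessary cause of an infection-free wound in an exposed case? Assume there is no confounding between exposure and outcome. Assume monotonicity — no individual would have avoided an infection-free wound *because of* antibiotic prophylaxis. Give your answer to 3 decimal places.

Under exogeneity and monotonicity, PN = (RR − 1) / RR = 1 − 1/RR.
PN = (7.566 − 1) / 7.566 = 6.566 / 7.566 ≈ 0.8678

PN ≈ 0.868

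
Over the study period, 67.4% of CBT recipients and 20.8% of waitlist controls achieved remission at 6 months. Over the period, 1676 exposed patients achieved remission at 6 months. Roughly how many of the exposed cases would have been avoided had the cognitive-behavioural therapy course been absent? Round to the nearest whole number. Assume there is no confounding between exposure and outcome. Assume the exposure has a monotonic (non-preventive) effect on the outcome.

p₁ = 0.674, p₀ = 0.208.
PN = (p₁ − p₀)/p₁ = (0.674 − 0.208) / 0.674 ≈ 0.69139.
Attributable cases ≈ PN × (exposed cases) = 0.69139 × 1676 ≈ 1158.78.

about 1159 cases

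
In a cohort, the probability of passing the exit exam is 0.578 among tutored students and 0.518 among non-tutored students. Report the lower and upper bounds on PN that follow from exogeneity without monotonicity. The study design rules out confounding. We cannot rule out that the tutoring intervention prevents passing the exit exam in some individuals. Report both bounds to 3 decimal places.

0.104 ≤ PN ≤ 0.834

Let p₁ = 0.578, p₀ = 0.518.
Under exogeneity alone the bounds on PN are max{0,(p₁−p₀)/p₁} ≤ PN ≤ min{1,(1−p₀)/p₁}.
  lower = (p₁ − p₀)/p₁ = 0.06 / 0.578 ≈ 0.1038
  upper = min{1, (1 − p₀)/p₁} = 0.482 / 0.578 ≈ 0.8339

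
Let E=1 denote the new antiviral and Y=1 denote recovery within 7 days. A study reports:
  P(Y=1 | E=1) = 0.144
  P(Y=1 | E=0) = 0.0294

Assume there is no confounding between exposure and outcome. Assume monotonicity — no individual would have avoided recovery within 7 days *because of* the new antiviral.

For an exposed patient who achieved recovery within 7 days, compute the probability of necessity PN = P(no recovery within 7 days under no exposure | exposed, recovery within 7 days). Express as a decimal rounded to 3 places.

Let p₁ = 0.144, p₀ = 0.0294.
Under exogeneity and monotonicity, PN = (p₁ − p₀) / p₁.
PN = (0.144 − 0.0294) / 0.144 = 0.1146 / 0.144 ≈ 0.7958

PN ≈ 0.796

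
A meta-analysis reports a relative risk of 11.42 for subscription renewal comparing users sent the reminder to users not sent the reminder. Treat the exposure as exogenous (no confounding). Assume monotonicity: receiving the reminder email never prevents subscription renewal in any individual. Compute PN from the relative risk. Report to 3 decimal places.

PN ≈ 0.912

Under exogeneity and monotonicity, PN = (RR − 1) / RR = 1 − 1/RR.
PN = (11.42 − 1) / 11.42 = 10.42 / 11.42 ≈ 0.9124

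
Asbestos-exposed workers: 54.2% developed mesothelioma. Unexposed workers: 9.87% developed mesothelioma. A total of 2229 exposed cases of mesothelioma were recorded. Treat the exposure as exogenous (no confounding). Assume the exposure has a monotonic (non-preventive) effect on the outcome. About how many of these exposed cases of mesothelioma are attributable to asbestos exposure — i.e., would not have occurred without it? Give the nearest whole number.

about 1823 cases

p₁ = 0.542, p₀ = 0.0987.
PN = (p₁ − p₀)/p₁ = (0.542 − 0.0987) / 0.542 ≈ 0.81790.
Attributable cases ≈ PN × (exposed cases) = 0.81790 × 2229 ≈ 1823.09.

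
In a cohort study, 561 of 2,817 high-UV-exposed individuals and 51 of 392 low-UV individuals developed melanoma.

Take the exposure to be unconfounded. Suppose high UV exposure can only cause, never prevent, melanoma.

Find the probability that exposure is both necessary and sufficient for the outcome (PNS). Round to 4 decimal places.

PNS ≈ 0.0690

p₁ = P(outcome | exposed) = 561/2817 = 0.19915
p₀ = P(outcome | unexposed) = 51/392 = 0.1301
Under exogeneity and monotonicity, PNS = p₁ − p₀.
PNS = 0.19915 − 0.1301 = 0.069046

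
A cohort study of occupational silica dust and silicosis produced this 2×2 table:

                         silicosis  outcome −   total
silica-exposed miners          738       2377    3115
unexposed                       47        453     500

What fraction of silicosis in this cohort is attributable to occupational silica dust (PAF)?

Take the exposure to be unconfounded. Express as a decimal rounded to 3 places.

PAF ≈ 0.567

p₁ = P(outcome | exposed) = 738/3115 = 0.23692
p₀ = P(outcome | unexposed) = 47/500 = 0.094
Exposure prevalence π = 3115/3615 = 0.86169; overall risk P(Y=1) = 0.21715.
Under exogeneity, PAF = [P(Y=1) − p₀]/P(Y=1).
PAF = (0.21715 − 0.094) / 0.21715 ≈ 0.5671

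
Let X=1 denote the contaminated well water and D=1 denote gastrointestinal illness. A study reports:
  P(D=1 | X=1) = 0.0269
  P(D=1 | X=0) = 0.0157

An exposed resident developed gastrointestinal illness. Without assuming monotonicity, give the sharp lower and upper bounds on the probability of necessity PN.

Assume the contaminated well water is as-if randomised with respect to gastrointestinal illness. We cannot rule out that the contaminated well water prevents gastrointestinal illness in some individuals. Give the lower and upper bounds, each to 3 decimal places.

0.416 ≤ PN ≤ 1.000

Let p₁ = 0.0269, p₀ = 0.0157.
Under exogeneity alone the bounds on PN are max{0,(p₁−p₀)/p₁} ≤ PN ≤ min{1,(1−p₀)/p₁}.
  lower = (p₁ − p₀)/p₁ = 0.0112 / 0.0269 ≈ 0.4164
  upper = min{1, (1 − p₀)/p₁} = 0.9843 / 0.0269 ≈ 36.5911 → capped at 1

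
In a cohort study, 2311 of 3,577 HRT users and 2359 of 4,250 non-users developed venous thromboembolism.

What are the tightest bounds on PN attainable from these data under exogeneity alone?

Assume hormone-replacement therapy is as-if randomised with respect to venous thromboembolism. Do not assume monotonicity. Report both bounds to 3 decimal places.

0.141 ≤ PN ≤ 0.689

p₁ = P(outcome | exposed) = 2311/3577 = 0.64607
p₀ = P(outcome | unexposed) = 2359/4250 = 0.55506
Under exogeneity alone the bounds on PN are max{0,(p₁−p₀)/p₁} ≤ PN ≤ min{1,(1−p₀)/p₁}.
  lower = (p₁ − p₀)/p₁ = 0.091013 / 0.64607 ≈ 0.1409
  upper = min{1, (1 − p₀)/p₁} = 0.44494 / 0.64607 ≈ 0.6887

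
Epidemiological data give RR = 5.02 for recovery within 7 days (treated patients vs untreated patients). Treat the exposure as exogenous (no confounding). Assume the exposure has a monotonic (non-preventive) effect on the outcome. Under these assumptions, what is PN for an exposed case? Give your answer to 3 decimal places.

PN ≈ 0.801

Under exogeneity and monotonicity, PN = (RR − 1) / RR = 1 − 1/RR.
PN = (5.02 − 1) / 5.02 = 4.02 / 5.02 ≈ 0.8008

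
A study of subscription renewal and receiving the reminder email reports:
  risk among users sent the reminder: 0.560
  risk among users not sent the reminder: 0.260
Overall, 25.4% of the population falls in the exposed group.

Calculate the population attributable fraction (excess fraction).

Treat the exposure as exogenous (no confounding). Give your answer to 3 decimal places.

Let p₁ = 0.56, p₀ = 0.26.
Overall risk P(Y=1) = π·p₁ + (1−π)·p₀ = 0.254×0.56 + 0.746×0.26 = 0.3362.
Under exogeneity, PAF = [P(Y=1) − p₀] / P(Y=1).
PAF = (0.3362 − 0.26) / 0.3362 ≈ 0.2267

PAF ≈ 0.227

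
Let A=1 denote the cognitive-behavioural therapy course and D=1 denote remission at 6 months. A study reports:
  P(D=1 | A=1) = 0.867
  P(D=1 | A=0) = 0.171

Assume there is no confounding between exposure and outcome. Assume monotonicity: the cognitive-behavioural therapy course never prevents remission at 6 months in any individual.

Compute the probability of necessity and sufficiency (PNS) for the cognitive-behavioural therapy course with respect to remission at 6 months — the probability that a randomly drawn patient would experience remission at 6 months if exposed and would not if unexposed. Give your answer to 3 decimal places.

Let p₁ = 0.867, p₀ = 0.171.
Under exogeneity and monotonicity, PNS = p₁ − p₀.
PNS = 0.867 − 0.171 = 0.696

PNS ≈ 0.696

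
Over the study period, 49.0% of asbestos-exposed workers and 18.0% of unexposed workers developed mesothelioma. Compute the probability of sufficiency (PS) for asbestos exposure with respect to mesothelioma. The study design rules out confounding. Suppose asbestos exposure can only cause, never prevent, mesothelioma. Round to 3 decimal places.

PS ≈ 0.378

p₁ = 0.49, p₀ = 0.18.
Under exogeneity and monotonicity, PS = (p₁ − p₀) / (1 − p₀).
PS = (0.49 − 0.18) / (1 − 0.18) = 0.31 / 0.82 ≈ 0.3780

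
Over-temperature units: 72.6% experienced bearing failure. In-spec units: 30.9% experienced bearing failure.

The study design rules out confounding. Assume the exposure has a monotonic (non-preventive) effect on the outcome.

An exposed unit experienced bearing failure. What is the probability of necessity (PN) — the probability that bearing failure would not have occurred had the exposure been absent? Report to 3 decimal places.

PN ≈ 0.574

p₁ = 0.726, p₀ = 0.309.
Under exogeneity and monotonicity, PN = (p₁ − p₀) / p₁.
PN = (0.726 − 0.309) / 0.726 = 0.417 / 0.726 ≈ 0.5744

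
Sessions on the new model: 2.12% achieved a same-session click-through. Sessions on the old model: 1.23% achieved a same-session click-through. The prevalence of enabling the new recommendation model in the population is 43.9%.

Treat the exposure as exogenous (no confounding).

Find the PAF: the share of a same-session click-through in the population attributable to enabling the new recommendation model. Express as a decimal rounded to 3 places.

p₁ = 0.0212, p₀ = 0.0123.
Overall risk P(Y=1) = π·p₁ + (1−π)·p₀ = 0.439×0.0212 + 0.561×0.0123 = 0.016207.
Under exogeneity, PAF = [P(Y=1) − p₀] / P(Y=1).
PAF = (0.016207 − 0.0123) / 0.016207 ≈ 0.2411

PAF ≈ 0.241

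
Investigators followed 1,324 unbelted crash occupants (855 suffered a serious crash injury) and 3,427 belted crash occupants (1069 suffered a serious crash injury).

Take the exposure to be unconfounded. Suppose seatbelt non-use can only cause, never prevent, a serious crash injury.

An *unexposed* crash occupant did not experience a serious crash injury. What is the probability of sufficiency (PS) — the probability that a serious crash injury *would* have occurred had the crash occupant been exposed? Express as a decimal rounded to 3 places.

PS ≈ 0.485

p₁ = P(outcome | exposed) = 855/1324 = 0.64577
p₀ = P(outcome | unexposed) = 1069/3427 = 0.31193
Under exogeneity and monotonicity, PS = (p₁ − p₀) / (1 − p₀).
PS = (0.64577 − 0.31193) / (1 − 0.31193) = 0.33384 / 0.68807 ≈ 0.4852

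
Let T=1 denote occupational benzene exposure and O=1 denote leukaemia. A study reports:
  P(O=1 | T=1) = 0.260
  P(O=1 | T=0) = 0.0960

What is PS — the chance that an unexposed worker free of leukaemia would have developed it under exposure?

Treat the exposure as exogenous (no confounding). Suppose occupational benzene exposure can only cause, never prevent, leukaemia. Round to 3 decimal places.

PS ≈ 0.181

Let p₁ = 0.26, p₀ = 0.096.
Under exogeneity and monotonicity, PS = (p₁ − p₀) / (1 − p₀).
PS = (0.26 − 0.096) / (1 − 0.096) = 0.164 / 0.904 ≈ 0.1814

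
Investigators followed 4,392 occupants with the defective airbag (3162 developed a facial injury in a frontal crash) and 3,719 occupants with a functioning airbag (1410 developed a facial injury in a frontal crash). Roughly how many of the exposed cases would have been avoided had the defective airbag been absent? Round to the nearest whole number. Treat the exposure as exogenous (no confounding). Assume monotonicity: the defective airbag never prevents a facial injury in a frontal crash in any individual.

about 1497 cases

p₁ = P(outcome | exposed) = 3162/4392 = 0.71995
p₀ = P(outcome | unexposed) = 1410/3719 = 0.37913
PN = (p₁ − p₀)/p₁ = (0.71995 − 0.37913) / 0.71995 ≈ 0.47338.
Attributable cases ≈ PN × (exposed cases) = 0.47338 × 3162 ≈ 1496.84.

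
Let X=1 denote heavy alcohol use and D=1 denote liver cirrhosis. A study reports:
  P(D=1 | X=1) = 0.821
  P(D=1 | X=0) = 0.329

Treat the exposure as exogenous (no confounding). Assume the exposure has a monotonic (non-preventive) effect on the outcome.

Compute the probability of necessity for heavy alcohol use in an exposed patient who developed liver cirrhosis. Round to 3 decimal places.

PN ≈ 0.599

Let p₁ = 0.821, p₀ = 0.329.
Under exogeneity and monotonicity, PN = (p₁ − p₀) / p₁.
PN = (0.821 − 0.329) / 0.821 = 0.492 / 0.821 ≈ 0.5993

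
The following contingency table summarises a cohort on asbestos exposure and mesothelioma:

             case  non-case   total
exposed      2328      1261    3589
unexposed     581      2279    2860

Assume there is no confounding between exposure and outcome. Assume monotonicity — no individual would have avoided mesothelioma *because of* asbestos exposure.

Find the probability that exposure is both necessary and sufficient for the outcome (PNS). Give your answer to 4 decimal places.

PNS ≈ 0.4455

p₁ = P(outcome | exposed) = 2328/3589 = 0.64865
p₀ = P(outcome | unexposed) = 581/2860 = 0.20315
Under exogeneity and monotonicity, PNS = p₁ − p₀.
PNS = 0.64865 − 0.20315 = 0.4455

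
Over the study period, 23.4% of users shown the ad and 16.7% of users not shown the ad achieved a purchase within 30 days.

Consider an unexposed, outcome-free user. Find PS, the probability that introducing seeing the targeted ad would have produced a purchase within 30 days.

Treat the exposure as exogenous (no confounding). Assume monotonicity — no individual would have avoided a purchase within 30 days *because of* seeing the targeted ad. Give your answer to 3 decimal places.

PS ≈ 0.080

p₁ = 0.234, p₀ = 0.167.
Under exogeneity and monotonicity, PS = (p₁ − p₀) / (1 − p₀).
PS = (0.234 − 0.167) / (1 − 0.167) = 0.067 / 0.833 ≈ 0.0804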